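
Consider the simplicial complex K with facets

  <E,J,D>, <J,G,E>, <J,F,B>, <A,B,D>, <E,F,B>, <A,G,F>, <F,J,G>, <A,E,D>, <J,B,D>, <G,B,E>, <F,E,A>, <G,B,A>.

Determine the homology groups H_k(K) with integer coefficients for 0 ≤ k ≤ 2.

Fix the vertex order A < B < D < E < F < G < J and write every simplex with vertices in increasing order. Then dim K = 2 and the simplices of K are:

  0-simplices (7): A, B, D, E, F, G, J
  1-simplices (18): AB, AD, AE, AF, AG, BD, BE, BF, BG, BJ, DE, DJ, EF, EG, EJ, FG, FJ, GJ
  2-simplices (12): ABD, ABG, ADE, AEF, AFG, BDJ, BEF, BEG, BFJ, DEJ, EGJ, FGJ

giving chain groups C_0 ≅ Z^7, C_1 ≅ Z^18, C_2 ≅ Z^12.

Boundary ∂_1: C_1 → C_0 is given by ∂[p,q] = [q] − [p].
As a 7×18 matrix over Z this has rank 6, with invariant factors (1,1,1,1,1,1).

Boundary ∂_2: C_2 → C_1 sends each 2-simplex [p,q,r] to [q,r] − [p,r] + [p,q]. For instance
  ∂BEF = EF − BF + BE,
  ∂EGJ = GJ − EJ + EG.
As a 18×12 matrix over Z this has rank 12, with invariant factors (1,1,1,1,1,1,1,1,1,1,1,2).

Computing H_k = (kernel of ∂_k) / (image of ∂_{k+1}):

  H_0: rank C_0 − rank ∂_1 = 7 − 6 = 1, and the invariant factors of ∂_1 are all 1, so H_0 = Z.
  H_1: rank ker ∂_1 − rank ∂_2 = (18 − 6) − 12 = 0, and ∂_2 has invariant factor 2 > 1, so H_1 = Z/2.
  H_2: rank ker ∂_2 − rank ∂_3 = (12 − 12) − 0 = 0, and there is no ∂_3, so H_2 = 0.

H_0 ≅ Z,  H_1 ≅ Z/2,  H_2 = 0.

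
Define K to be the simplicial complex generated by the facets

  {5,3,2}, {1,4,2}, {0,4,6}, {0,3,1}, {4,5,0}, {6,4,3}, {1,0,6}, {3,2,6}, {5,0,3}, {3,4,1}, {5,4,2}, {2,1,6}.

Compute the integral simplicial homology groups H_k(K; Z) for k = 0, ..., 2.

H_0 = Z,  H_1 = Z/2Z,  H_2 = 0.

Take the total order 0 < 1 < 2 < 3 < 4 < 5 < 6 on the vertex set. Then K (dimension 2) consists of the simplices:

  0-simplices (7): [0], [1], [2], [3], [4], [5], [6]
  1-simplices (18): [0,1], [0,3], [0,4], [0,5], [0,6], [1,2], [1,3], [1,4], [1,6], [2,3], [2,4], [2,5], [2,6], [3,4], [3,5], [3,6], [4,5], [4,6]
  2-simplices (12): [0,1,3], [0,1,6], [0,3,5], [0,4,5], [0,4,6], [1,2,4], [1,2,6], [1,3,4], [2,3,5], [2,3,6], [2,4,5], [3,4,6]

Hence C_0 ≅ Z^7, C_1 ≅ Z^18, C_2 ≅ Z^12.

Boundary ∂_1: C_1 → C_0 is given by ∂[p,q] = [q] − [p]. For instance
  ∂[3,6] = [6] − [3].
This gives a 7×18 integer matrix of rank 6; reducing to Smith normal form yields diagonal entries (1,1,1,1,1,1).

∂_2: C_2 → C_1 acts by ∂[p,q,r] = [q,r] − [p,r] + [p,q]. For instance
  ∂[0,1,6] = [1,6] − [0,6] + [0,1],
  ∂[0,4,5] = [4,5] − [0,5] + [0,4].
This gives a 18×12 integer matrix of rank 12; reducing to Smith normal form yields diagonal entries (1,1,1,1,1,1,1,1,1,1,1,2).

Reading off H_k = ker ∂_k / im ∂_{k+1}:

  H_0: rank C_0 − rank ∂_1 = 7 − 6 = 1, and the invariant factors of ∂_1 are all 1, so H_0 = Z.
  H_1: rank ker ∂_1 − rank ∂_2 = (18 − 6) − 12 = 0, and ∂_2 has invariant factor 2 > 1, so H_1 = Z/2Z.
  H_2: rank ker ∂_2 − rank ∂_3 = (12 − 12) − 0 = 0, and there is no ∂_3, so H_2 = 0.

(K is a triangulation of the real projective plane RP^2.)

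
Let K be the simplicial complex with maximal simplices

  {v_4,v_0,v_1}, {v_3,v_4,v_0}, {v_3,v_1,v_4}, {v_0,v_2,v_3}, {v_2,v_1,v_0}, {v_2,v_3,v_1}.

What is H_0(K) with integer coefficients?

Fix the vertex order v_0 < v_1 < v_2 < v_3 < v_4 and write every simplex with vertices in increasing order. Then dim K = 2 and the simplices of K are:

  0-simplices (5): [v_0], [v_1], [v_2], [v_3], [v_4]
  1-simplices (9): [v_0,v_1], [v_0,v_2], [v_0,v_3], [v_0,v_4], [v_1,v_2], [v_1,v_3], [v_1,v_4], [v_2,v_3], [v_3,v_4]
  2-simplices (6): [v_0,v_1,v_2], [v_0,v_1,v_4], [v_0,v_2,v_3], [v_0,v_3,v_4], [v_1,v_2,v_3], [v_1,v_3,v_4]

so the chain groups are C_0 ≅ Z^5, C_1 ≅ Z^9, C_2 ≅ Z^6.

Boundary ∂_1: C_1 → C_0 sends each edge [p,q] (with p < q) to q − p.
As a 5×9 matrix over Z this has rank 4, with invariant factors (1,1,1,1).

∂_2: C_2 → C_1 maps a triangle to the signed sum of its edges. For instance
  ∂[v_1,v_3,v_4] = [v_3,v_4] − [v_1,v_4] + [v_1,v_3],
  ∂[v_1,v_2,v_3] = [v_2,v_3] − [v_1,v_3] + [v_1,v_2].
The 9×6 boundary matrix has rank 5 and Smith normal form diag(1,1,1,1,1).

Reading off H_k = ker ∂_k / im ∂_{k+1}:

  H_0: rank C_0 − rank ∂_1 = 5 − 4 = 1, and the invariant factors of ∂_1 are all 1, so H_0 = Z.

H_0 ≅ Z.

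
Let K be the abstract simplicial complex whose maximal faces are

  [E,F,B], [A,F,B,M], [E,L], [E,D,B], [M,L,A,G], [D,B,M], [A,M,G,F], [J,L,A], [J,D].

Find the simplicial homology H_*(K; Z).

H_0 ≅ Z,  H_1 ≅ Z^2,  H_2 = 0,  H_3 = 0.

Order the vertices as A < B < D < E < F < G < J < L < M. Listing each simplex with vertices in this order, K has dimension 3 with simplices:

  0-simplices (9): A, B, D, E, F, G, J, L, M
  1-simplices (21): AB, AF, AG, AJ, AL, AM, BD, BE, BF, BM, DE, DJ, DM, EF, EL, FG, FM, GL, GM, JL, LM
  2-simplices (14): ABF, ABM, AFG, AFM, AGL, AGM, AJL, ALM, BDE, BDM, BEF, BFM, FGM, GLM
  3-simplices (3): ABFM, AFGM, AGLM

Hence C_0 ≅ Z^9, C_1 ≅ Z^21, C_2 ≅ Z^14, C_3 ≅ Z^3.

The boundary map ∂_1: C_1 → C_0 sends each edge [p,q] (with p < q) to q − p. For instance
  ∂BM = M − B.
This gives a 9×21 integer matrix of rank 8; reducing to Smith normal form yields diagonal entries (1,1,1,1,1,1,1,1).

∂_2: C_2 → C_1 acts by ∂[p,q,r] = [q,r] − [p,r] + [p,q]. For instance
  ∂ABM = BM − AM + AB,
  ∂AGM = GM − AM + AG.
The 21×14 boundary matrix has rank 11 and Smith normal form diag(1,1,1,1,1,1,1,1,1,1,1).

∂_3: C_3 → C_2 sends each 3-simplex σ to the alternating sum Σ_i (−1)^i (σ with its i-th vertex removed). For instance
  ∂AFGM = FGM − AGM + AFM − AFG,
  ∂ABFM = BFM − AFM + ABM − ABF.
This gives a 14×3 integer matrix of rank 3; reducing to Smith normal form yields diagonal entries (1,1,1).

Now H_k = ker ∂_k / im ∂_{k+1}, so:

  H_0: rank C_0 − rank ∂_1 = 9 − 8 = 1, and the invariant factors of ∂_1 are all 1, so H_0 ≅ Z.
  H_1: rank ker ∂_1 − rank ∂_2 = (21 − 8) − 11 = 2, and the invariant factors of ∂_2 are all 1, so H_1 ≅ Z^2.
  H_2: rank ker ∂_2 − rank ∂_3 = (14 − 11) − 3 = 0, and the invariant factors of ∂_3 are all 1, so H_2 ≅ 0.
  H_3: rank ker ∂_3 − rank ∂_4 = (3 − 3) − 0 = 0, and there is no ∂_4, so H_3 ≅ 0.

As a check, the Euler characteristic is 9 − 21 + 14 − 3 = -1, which agrees with 1 − 2 + 0 − 0 = -1.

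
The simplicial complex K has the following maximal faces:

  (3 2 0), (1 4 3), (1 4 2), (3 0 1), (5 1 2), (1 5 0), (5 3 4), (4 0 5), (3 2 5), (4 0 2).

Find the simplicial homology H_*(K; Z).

Take the total order 0 < 1 < 2 < 3 < 4 < 5 on the vertex set. Then K (dimension 2) consists of the simplices:

  0-simplices (6): [0], [1], [2], [3], [4], [5]
  1-simplices (15): [0,1], [0,2], [0,3], [0,4], [0,5], [1,2], [1,3], [1,4], [1,5], [2,3], [2,4], [2,5], [3,4], [3,5], [4,5]
  2-simplices (10): [0,1,3], [0,1,5], [0,2,3], [0,2,4], [0,4,5], [1,2,4], [1,2,5], [1,3,4], [2,3,5], [3,4,5]

so the chain groups are C_0 ≅ Z^6, C_1 ≅ Z^15, C_2 ≅ Z^10.

Boundary ∂_1: C_1 → C_0 sends each edge [p,q] (with p < q) to q − p. For instance
  ∂[0,3] = [3] − [0].
The resulting 6×15 matrix has rank 5, and its Smith normal form has invariant factors (1,1,1,1,1).

Boundary ∂_2: C_2 → C_1 sends each 2-simplex [p,q,r] to [q,r] − [p,r] + [p,q]. For instance
  ∂[0,4,5] = [4,5] − [0,5] + [0,4],
  ∂[0,1,5] = [1,5] − [0,5] + [0,1].
The 15×10 boundary matrix has rank 10 and Smith normal form diag(1,1,1,1,1,1,1,1,1,2).

Computing H_k = (kernel of ∂_k) / (image of ∂_{k+1}):

  H_0: rank C_0 − rank ∂_1 = 6 − 5 = 1, and the invariant factors of ∂_1 are all 1, so H_0 = Z.
  H_1: rank ker ∂_1 − rank ∂_2 = (15 − 5) − 10 = 0, and ∂_2 has invariant factor 2 > 1, so H_1 = Z/2Z.
  H_2: rank ker ∂_2 − rank ∂_3 = (10 − 10) − 0 = 0, and there is no ∂_3, so H_2 = 0.

H_0 ≅ Z,  H_1 ≅ Z/2Z,  H_2 = 0.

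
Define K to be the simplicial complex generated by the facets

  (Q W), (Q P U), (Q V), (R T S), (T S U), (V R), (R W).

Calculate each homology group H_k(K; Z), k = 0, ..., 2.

K has 8 vertices, 12 edges, 3 triangles.
rank ∂_0 = 0, rank ∂_1 = 7 ⇒ b_0 = 8 − 0 − 7 = 1; all invariant factors of ∂_1 are 1 so no torsion. So H_0 ≅ Z.
rank ∂_1 = 7, rank ∂_2 = 3 ⇒ b_1 = 12 − 7 − 3 = 2; all invariant factors of ∂_2 are 1 so no torsion. So H_1 ≅ Z^2.
rank ∂_2 = 3, rank ∂_3 = 0 ⇒ b_2 = 3 − 3 − 0 = 0. So H_2 ≅ 0.

H_0 ≅ Z,  H_1 ≅ Z^2,  H_2 = 0.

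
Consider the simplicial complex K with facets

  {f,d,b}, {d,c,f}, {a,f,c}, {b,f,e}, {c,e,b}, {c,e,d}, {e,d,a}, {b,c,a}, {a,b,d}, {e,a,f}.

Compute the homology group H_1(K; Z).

Take the total order a < b < c < d < e < f on the vertex set. Then K (dimension 2) consists of the simplices:

  0-simplices (6): a, b, c, d, e, f
  1-simplices (15): ab, ac, ad, ae, af, bc, bd, be, bf, cd, ce, cf, de, df, ef
  2-simplices (10): abc, abd, acf, ade, aef, bce, bdf, bef, cde, cdf

giving chain groups C_0 ≅ Z^6, C_1 ≅ Z^15, C_2 ≅ Z^10.

The boundary map ∂_1: C_1 → C_0 maps an edge to its endpoints' difference, ∂[p,q] = q − p. For instance
  ∂ce = e − c.
The resulting 6×15 matrix has rank 5, and its Smith normal form has invariant factors (1,1,1,1,1).

Boundary ∂_2: C_2 → C_1 acts by ∂[p,q,r] = [q,r] − [p,r] + [p,q]. For instance
  ∂bef = ef − bf + be,
  ∂bdf = df − bf + bd.
As a 15×10 matrix over Z this has rank 10, with invariant factors (1,1,1,1,1,1,1,1,1,2).

Computing H_k = (kernel of ∂_k) / (image of ∂_{k+1}):

  H_1: rank ker ∂_1 − rank ∂_2 = (15 − 5) − 10 = 0, and ∂_2 has invariant factor 2 > 1, so H_1 = Z/2.

H_1 = Z/2.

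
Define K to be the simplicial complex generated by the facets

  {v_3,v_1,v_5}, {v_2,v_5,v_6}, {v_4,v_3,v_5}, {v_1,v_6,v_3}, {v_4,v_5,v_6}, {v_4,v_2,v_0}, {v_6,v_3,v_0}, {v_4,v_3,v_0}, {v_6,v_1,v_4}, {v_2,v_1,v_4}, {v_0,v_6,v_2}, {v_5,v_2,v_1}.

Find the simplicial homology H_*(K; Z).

Take the total order v_0 < v_1 < v_2 < v_3 < v_4 < v_5 < v_6 on the vertex set. Then K (dimension 2) consists of the simplices:

  0-simplices (7): [v_0], [v_1], [v_2], [v_3], [v_4], [v_5], [v_6]
  1-simplices (18): (18 of them)
  2-simplices (12): (12 of them)

so the chain groups are C_0 ≅ Z^7, C_1 ≅ Z^18, C_2 ≅ Z^12.

The boundary map ∂_1: C_1 → C_0 maps an edge to its endpoints' difference, ∂[p,q] = q − p. For instance
  ∂[v_4,v_6] = [v_6] − [v_4].
The 7×18 boundary matrix has rank 6 and Smith normal form diag(1,1,1,1,1,1).

The boundary map ∂_2: C_2 → C_1 sends each 2-simplex [p,q,r] to [q,r] − [p,r] + [p,q]. For instance
  ∂[v_1,v_3,v_6] = [v_3,v_6] − [v_1,v_6] + [v_1,v_3],
  ∂[v_0,v_2,v_4] = [v_2,v_4] − [v_0,v_4] + [v_0,v_2].
As a 18×12 matrix over Z this has rank 12, with invariant factors (1,1,1,1,1,1,1,1,1,1,1,2).

Reading off H_k = ker ∂_k / im ∂_{k+1}:

  H_0: rank C_0 − rank ∂_1 = 7 − 6 = 1, and the invariant factors of ∂_1 are all 1, so H_0 = Z.
  H_1: rank ker ∂_1 − rank ∂_2 = (18 − 6) − 12 = 0, and ∂_2 has invariant factor 2 > 1, so H_1 = Z/2Z.
  H_2: rank ker ∂_2 − rank ∂_3 = (12 − 12) − 0 = 0, and there is no ∂_3, so H_2 = 0.

As a check, the Euler characteristic is 7 − 18 + 12 = 1, which agrees with 1 − 0 + 0 = 1.
(K is a triangulation of the real projective plane RP^2.)

H_0 ≅ Z,  H_1 ≅ Z/2Z,  H_2 = 0.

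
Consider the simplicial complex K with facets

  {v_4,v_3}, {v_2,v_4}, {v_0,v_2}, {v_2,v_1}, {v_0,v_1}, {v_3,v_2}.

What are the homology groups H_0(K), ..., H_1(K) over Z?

H_0 ≅ Z,  H_1 ≅ Z^2.

Take the total order v_0 < v_1 < v_2 < v_3 < v_4 on the vertex set. Then K (dimension 1) consists of the simplices:

  0-simplices (5): [v_0], [v_1], [v_2], [v_3], [v_4]
  1-simplices (6): [v_0,v_1], [v_0,v_2], [v_1,v_2], [v_2,v_3], [v_2,v_4], [v_3,v_4]

giving chain groups C_0 ≅ Z^5, C_1 ≅ Z^6.

Boundary ∂_1: C_1 → C_0 maps an edge to its endpoints' difference, ∂[p,q] = q − p. For instance
  ∂[v_0,v_2] = [v_2] − [v_0].
This gives a 5×6 integer matrix of rank 4; reducing to Smith normal form yields diagonal entries (1,1,1,1).

Reading off H_k = ker ∂_k / im ∂_{k+1}:

  H_0: rank C_0 − rank ∂_1 = 5 − 4 = 1, and the invariant factors of ∂_1 are all 1, so H_0 = Z.
  H_1: rank ker ∂_1 − rank ∂_2 = (6 − 4) − 0 = 2, and there is no ∂_2, so H_1 = Z^2.

As a check, the Euler characteristic is 5 − 6 = -1, which agrees with 1 − 2 = -1.
(K is a triangulation of a wedge of 2 circles.)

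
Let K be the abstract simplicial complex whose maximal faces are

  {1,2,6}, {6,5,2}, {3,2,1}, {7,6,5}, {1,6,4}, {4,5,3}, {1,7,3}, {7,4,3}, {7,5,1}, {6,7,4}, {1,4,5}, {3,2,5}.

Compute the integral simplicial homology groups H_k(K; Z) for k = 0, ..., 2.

We work with the vertex ordering 1 < 2 < 3 < 4 < 5 < 6 < 7. The simplices of K, each written with vertices in increasing order, are:

  0-simplices (7): [1], [2], [3], [4], [5], [6], [7]
  1-simplices (18): [1,2], [1,3], [1,4], [1,5], [1,6], [1,7], [2,3], [2,5], [2,6], [3,4], [3,5], [3,7], [4,5], [4,6], [4,7], [5,6], [5,7], [6,7]
  2-simplices (12): [1,2,3], [1,2,6], [1,3,7], [1,4,5], [1,4,6], [1,5,7], [2,3,5], [2,5,6], [3,4,5], [3,4,7], [4,6,7], [5,6,7]

Hence C_0 ≅ Z^7, C_1 ≅ Z^18, C_2 ≅ Z^12.

Boundary ∂_1: C_1 → C_0 is given by ∂[p,q] = [q] − [p]. For instance
  ∂[3,4] = [4] − [3].
The resulting 7×18 matrix has rank 6, and its Smith normal form has invariant factors (1,1,1,1,1,1).

The boundary map ∂_2: C_2 → C_1 acts by ∂[p,q,r] = [q,r] − [p,r] + [p,q]. For instance
  ∂[1,2,3] = [2,3] − [1,3] + [1,2],
  ∂[1,2,6] = [2,6] − [1,6] + [1,2].
The resulting 18×12 matrix has rank 12, and its Smith normal form has invariant factors (1,1,1,1,1,1,1,1,1,1,1,2).

Computing H_k = (kernel of ∂_k) / (image of ∂_{k+1}):

  H_0: rank C_0 − rank ∂_1 = 7 − 6 = 1, and the invariant factors of ∂_1 are all 1, so H_0 ≅ Z.
  H_1: rank ker ∂_1 − rank ∂_2 = (18 − 6) − 12 = 0, and ∂_2 has invariant factor 2 > 1, so H_1 ≅ Z/2.
  H_2: rank ker ∂_2 − rank ∂_3 = (12 − 12) − 0 = 0, and there is no ∂_3, so H_2 ≅ 0.

(K is a triangulation of the real projective plane RP^2.)

H_0 ≅ Z,  H_1 ≅ Z/2,  H_2 = 0.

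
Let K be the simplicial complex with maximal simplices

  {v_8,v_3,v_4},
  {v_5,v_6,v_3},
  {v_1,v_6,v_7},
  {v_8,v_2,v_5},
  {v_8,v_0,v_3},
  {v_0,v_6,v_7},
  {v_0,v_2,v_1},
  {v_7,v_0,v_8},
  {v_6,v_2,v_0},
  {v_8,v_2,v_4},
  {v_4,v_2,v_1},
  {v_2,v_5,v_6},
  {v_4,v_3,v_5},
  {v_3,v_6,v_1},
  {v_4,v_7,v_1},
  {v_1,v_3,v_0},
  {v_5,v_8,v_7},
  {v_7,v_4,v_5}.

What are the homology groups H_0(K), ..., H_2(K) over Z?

Order the vertices as v_0 < v_1 < v_2 < v_3 < v_4 < v_5 < v_6 < v_7 < v_8. Listing each simplex with vertices in this order, K has dimension 2 with simplices:

  0-simplices (9): [v_0], [v_1], [v_2], [v_3], [v_4], [v_5], [v_6], [v_7], [v_8]
  1-simplices (27): (27 of them)
  2-simplices (18): (18 of them)

Hence C_0 ≅ Z^9, C_1 ≅ Z^27, C_2 ≅ Z^18.

The boundary map ∂_1: C_1 → C_0 maps an edge to its endpoints' difference, ∂[p,q] = q − p.
The 9×27 boundary matrix has rank 8 and Smith normal form diag(1,1,1,1,1,1,1,1).

Boundary ∂_2: C_2 → C_1 maps a triangle to the signed sum of its edges. For instance
  ∂[v_3,v_4,v_5] = [v_4,v_5] − [v_3,v_5] + [v_3,v_4],
  ∂[v_1,v_2,v_4] = [v_2,v_4] − [v_1,v_4] + [v_1,v_2].
As a 27×18 matrix over Z this has rank 18, with invariant factors (1,1,1,1,1,1,1,1,1,1,1,1,1,1,1,1,1,2).

Reading off H_k = ker ∂_k / im ∂_{k+1}:

  H_0: rank C_0 − rank ∂_1 = 9 − 8 = 1, and the invariant factors of ∂_1 are all 1, so H_0 ≅ Z.
  H_1: rank ker ∂_1 − rank ∂_2 = (27 − 8) − 18 = 1, and ∂_2 has invariant factor 2 > 1, so H_1 ≅ Z ⊕ Z/2Z.
  H_2: rank ker ∂_2 − rank ∂_3 = (18 − 18) − 0 = 0, and there is no ∂_3, so H_2 ≅ 0.

H_0 = Z,  H_1 = Z ⊕ Z/2Z,  H_2 = 0.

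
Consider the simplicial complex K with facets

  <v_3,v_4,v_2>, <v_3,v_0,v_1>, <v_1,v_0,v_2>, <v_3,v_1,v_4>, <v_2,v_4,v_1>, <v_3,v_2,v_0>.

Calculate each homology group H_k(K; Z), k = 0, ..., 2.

H_0 = Z,  H_1 = 0,  H_2 = Z.

Take the total order v_0 < v_1 < v_2 < v_3 < v_4 on the vertex set. Then K (dimension 2) consists of the simplices:

  0-simplices (5): [v_0], [v_1], [v_2], [v_3], [v_4]
  1-simplices (9): [v_0,v_1], [v_0,v_2], [v_0,v_3], [v_1,v_2], [v_1,v_3], [v_1,v_4], [v_2,v_3], [v_2,v_4], [v_3,v_4]
  2-simplices (6): [v_0,v_1,v_2], [v_0,v_1,v_3], [v_0,v_2,v_3], [v_1,v_2,v_4], [v_1,v_3,v_4], [v_2,v_3,v_4]

Hence C_0 ≅ Z^5, C_1 ≅ Z^9, C_2 ≅ Z^6.

∂_1: C_1 → C_0 sends each edge [p,q] (with p < q) to q − p. For instance
  ∂[v_2,v_4] = [v_4] − [v_2].
This gives a 5×9 integer matrix of rank 4; reducing to Smith normal form yields diagonal entries (1,1,1,1).

The boundary map ∂_2: C_2 → C_1 sends each 2-simplex [p,q,r] to [q,r] − [p,r] + [p,q]. For instance
  ∂[v_0,v_1,v_2] = [v_1,v_2] − [v_0,v_2] + [v_0,v_1],
  ∂[v_0,v_1,v_3] = [v_1,v_3] − [v_0,v_3] + [v_0,v_1].
This gives a 9×6 integer matrix of rank 5; reducing to Smith normal form yields diagonal entries (1,1,1,1,1).

From H_k ≅ ker(∂_k) / im(∂_{k+1}) we obtain:

  H_0: rank C_0 − rank ∂_1 = 5 − 4 = 1, and the invariant factors of ∂_1 are all 1, so H_0 ≅ Z.
  H_1: rank ker ∂_1 − rank ∂_2 = (9 − 4) − 5 = 0, and the invariant factors of ∂_2 are all 1, so H_1 ≅ 0.
  H_2: rank ker ∂_2 − rank ∂_3 = (6 − 5) − 0 = 1, and there is no ∂_3, so H_2 ≅ Z.

(K is a triangulation of the 2-sphere S^2.)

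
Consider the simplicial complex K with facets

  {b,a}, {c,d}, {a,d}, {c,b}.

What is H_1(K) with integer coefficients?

We work with the vertex ordering a < b < c < d. The simplices of K, each written with vertices in increasing order, are:

  0-simplices (4): a, b, c, d
  1-simplices (4): ab, ad, bc, cd

giving chain groups C_0 ≅ Z^4, C_1 ≅ Z^4.

∂_1: C_1 → C_0 maps an edge to its endpoints' difference, ∂[p,q] = q − p. For instance
  ∂bc = c − b.
This gives a 4×4 integer matrix of rank 3; reducing to Smith normal form yields diagonal entries (1,1,1).

Now H_k = ker ∂_k / im ∂_{k+1}, so:

  H_1: rank ker ∂_1 − rank ∂_2 = (4 − 3) − 0 = 1, and there is no ∂_2, so H_1 = Z.

H_1 ≅ Z.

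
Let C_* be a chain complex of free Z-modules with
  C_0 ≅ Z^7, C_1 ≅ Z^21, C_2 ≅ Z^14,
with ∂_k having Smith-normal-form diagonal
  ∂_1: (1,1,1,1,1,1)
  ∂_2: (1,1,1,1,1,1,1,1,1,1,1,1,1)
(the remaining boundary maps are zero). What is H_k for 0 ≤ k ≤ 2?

H_0: b_0 = 7 − 0 − 6 = 1; torsion from ∂_1 factors > 1: none. So H_0 ≅ Z.
H_1: b_1 = 21 − 6 − 13 = 2; torsion from ∂_2 factors > 1: none. So H_1 ≅ Z^2.
H_2: b_2 = 14 − 13 − 0 = 1; torsion from ∂_3 factors > 1: none. So H_2 ≅ Z.

H_0 ≅ Z,  H_1 ≅ Z^2,  H_2 ≅ Z.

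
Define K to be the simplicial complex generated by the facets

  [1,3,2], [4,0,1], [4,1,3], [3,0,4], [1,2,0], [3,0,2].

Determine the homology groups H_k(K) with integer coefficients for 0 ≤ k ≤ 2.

Take the total order 0 < 1 < 2 < 3 < 4 on the vertex set. Then K (dimension 2) consists of the simplices:

  0-simplices (5): [0], [1], [2], [3], [4]
  1-simplices (9): [0,1], [0,2], [0,3], [0,4], [1,2], [1,3], [1,4], [2,3], [3,4]
  2-simplices (6): [0,1,2], [0,1,4], [0,2,3], [0,3,4], [1,2,3], [1,3,4]

so the chain groups are C_0 ≅ Z^5, C_1 ≅ Z^9, C_2 ≅ Z^6.

∂_1: C_1 → C_0 is given by ∂[p,q] = [q] − [p]. For instance
  ∂[0,1] = [1] − [0].
The 5×9 boundary matrix has rank 4 and Smith normal form diag(1,1,1,1).

Boundary ∂_2: C_2 → C_1 sends each 2-simplex [p,q,r] to [q,r] − [p,r] + [p,q]. For instance
  ∂[0,1,2] = [1,2] − [0,2] + [0,1],
  ∂[1,2,3] = [2,3] − [1,3] + [1,2].
The resulting 9×6 matrix has rank 5, and its Smith normal form has invariant factors (1,1,1,1,1).

From H_k ≅ ker(∂_k) / im(∂_{k+1}) we obtain:

  H_0: rank C_0 − rank ∂_1 = 5 − 4 = 1, and the invariant factors of ∂_1 are all 1, so H_0 = Z.
  H_1: rank ker ∂_1 − rank ∂_2 = (9 − 4) − 5 = 0, and the invariant factors of ∂_2 are all 1, so H_1 = 0.
  H_2: rank ker ∂_2 − rank ∂_3 = (6 − 5) − 0 = 1, and there is no ∂_3, so H_2 = Z.

As a check, the Euler characteristic is 5 − 9 + 6 = 2, which agrees with 1 − 0 + 1 = 2.
(K is a triangulation of the 2-sphere S^2.)

H_0 ≅ Z,  H_1 = 0,  H_2 ≅ Z.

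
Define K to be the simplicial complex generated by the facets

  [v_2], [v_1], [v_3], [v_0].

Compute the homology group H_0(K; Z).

H_0 ≅ Z^4.

Take the total order v_0 < v_1 < v_2 < v_3 on the vertex set. Then K (dimension 0) consists of the simplices:

  0-simplices (4): [v_0], [v_1], [v_2], [v_3]

Hence C_0 ≅ Z^4.

Computing H_k = (kernel of ∂_k) / (image of ∂_{k+1}):

  H_0: rank C_0 − rank ∂_1 = 4 − 0 = 4, and there is no ∂_1, so H_0 ≅ Z^4.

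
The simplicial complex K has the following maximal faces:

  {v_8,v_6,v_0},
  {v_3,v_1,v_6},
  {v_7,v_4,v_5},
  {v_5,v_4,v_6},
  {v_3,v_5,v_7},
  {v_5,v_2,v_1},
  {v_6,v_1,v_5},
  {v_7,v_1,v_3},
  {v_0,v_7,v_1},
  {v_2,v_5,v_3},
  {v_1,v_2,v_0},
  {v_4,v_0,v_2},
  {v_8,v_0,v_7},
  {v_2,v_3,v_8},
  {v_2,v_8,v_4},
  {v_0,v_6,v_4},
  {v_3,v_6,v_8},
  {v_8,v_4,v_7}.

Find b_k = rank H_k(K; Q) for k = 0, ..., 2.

K has 9 vertices, 27 edges, 18 triangles.
rank ∂_0 = 0, rank ∂_1 = 8 ⇒ b_0 = 9 − 0 − 8 = 1; all invariant factors of ∂_1 are 1 so no torsion. So H_0 ≅ Z.
rank ∂_1 = 8, rank ∂_2 = 18 ⇒ b_1 = 27 − 8 − 18 = 1; ∂_2 has invariant factor(s) [2] giving torsion. So H_1 ≅ Z ⊕ Z/2.
rank ∂_2 = 18, rank ∂_3 = 0 ⇒ b_2 = 18 − 18 − 0 = 0. So H_2 ≅ 0.

b_0 = 1, b_1 = 1, b_2 = 0.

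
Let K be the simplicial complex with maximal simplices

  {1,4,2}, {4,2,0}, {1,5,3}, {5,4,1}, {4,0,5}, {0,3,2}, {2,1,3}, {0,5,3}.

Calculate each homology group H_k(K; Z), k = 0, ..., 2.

H_0 ≅ Z,  H_1 = 0,  H_2 ≅ Z.

Fix the vertex order 0 < 1 < 2 < 3 < 4 < 5 and write every simplex with vertices in increasing order. Then dim K = 2 and the simplices of K are:

  0-simplices (6): [0], [1], [2], [3], [4], [5]
  1-simplices (12): [0,2], [0,3], [0,4], [0,5], [1,2], [1,3], [1,4], [1,5], [2,3], [2,4], [3,5], [4,5]
  2-simplices (8): [0,2,3], [0,2,4], [0,3,5], [0,4,5], [1,2,3], [1,2,4], [1,3,5], [1,4,5]

so the chain groups are C_0 ≅ Z^6, C_1 ≅ Z^12, C_2 ≅ Z^8.

Boundary ∂_1: C_1 → C_0 sends each edge [p,q] (with p < q) to q − p.
This gives a 6×12 integer matrix of rank 5; reducing to Smith normal form yields diagonal entries (1,1,1,1,1).

Boundary ∂_2: C_2 → C_1 sends each 2-simplex [p,q,r] to [q,r] − [p,r] + [p,q]. For instance
  ∂[1,4,5] = [4,5] − [1,5] + [1,4],
  ∂[1,2,3] = [2,3] − [1,3] + [1,2].
This gives a 12×8 integer matrix of rank 7; reducing to Smith normal form yields diagonal entries (1,1,1,1,1,1,1).

Computing H_k = (kernel of ∂_k) / (image of ∂_{k+1}):

  H_0: rank C_0 − rank ∂_1 = 6 − 5 = 1, and the invariant factors of ∂_1 are all 1, so H_0 = Z.
  H_1: rank ker ∂_1 − rank ∂_2 = (12 − 5) − 7 = 0, and the invariant factors of ∂_2 are all 1, so H_1 = 0.
  H_2: rank ker ∂_2 − rank ∂_3 = (8 − 7) − 0 = 1, and there is no ∂_3, so H_2 = Z.

(K is a triangulation of the 2-sphere S^2.)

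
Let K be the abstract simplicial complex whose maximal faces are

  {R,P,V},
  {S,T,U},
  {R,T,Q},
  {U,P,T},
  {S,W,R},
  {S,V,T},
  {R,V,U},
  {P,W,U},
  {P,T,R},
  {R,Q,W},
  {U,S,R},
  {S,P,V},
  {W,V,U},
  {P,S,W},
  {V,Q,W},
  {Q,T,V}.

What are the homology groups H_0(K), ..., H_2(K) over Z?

H_0 = Z,  H_1 = Z^2,  H_2 = Z.

Take the total order P < Q < R < S < T < U < V < W on the vertex set. Then K (dimension 2) consists of the simplices:

  0-simplices (8): P, Q, R, S, T, U, V, W
  1-simplices (24): PR, PS, PT, PU, PV, PW, QR, QT, QV, QW, RS, RT, RU, RV, RW, ST, SU, SV, SW, TU, TV, UV, UW, VW
  2-simplices (16): PRT, PRV, PSV, PSW, PTU, PUW, QRT, QRW, QTV, QVW, RSU, RSW, RUV, STU, STV, UVW

giving chain groups C_0 ≅ Z^8, C_1 ≅ Z^24, C_2 ≅ Z^16.

Boundary ∂_1: C_1 → C_0 maps an edge to its endpoints' difference, ∂[p,q] = q − p.
The resulting 8×24 matrix has rank 7, and its Smith normal form has invariant factors (1,1,1,1,1,1,1).

Boundary ∂_2: C_2 → C_1 maps a triangle to the signed sum of its edges. For instance
  ∂PSW = SW − PW + PS,
  ∂RUV = UV − RV + RU.
The 24×16 boundary matrix has rank 15 and Smith normal form diag(1,1,1,1,1,1,1,1,1,1,1,1,1,1,1).

Reading off H_k = ker ∂_k / im ∂_{k+1}:

  H_0: rank C_0 − rank ∂_1 = 8 − 7 = 1, and the invariant factors of ∂_1 are all 1, so H_0 ≅ Z.
  H_1: rank ker ∂_1 − rank ∂_2 = (24 − 7) − 15 = 2, and the invariant factors of ∂_2 are all 1, so H_1 ≅ Z^2.
  H_2: rank ker ∂_2 − rank ∂_3 = (16 − 15) − 0 = 1, and there is no ∂_3, so H_2 ≅ Z.

As a check, the Euler characteristic is 8 − 24 + 16 = 0, which agrees with 1 − 2 + 1 = 0.
(K is a triangulation of the torus T^2.)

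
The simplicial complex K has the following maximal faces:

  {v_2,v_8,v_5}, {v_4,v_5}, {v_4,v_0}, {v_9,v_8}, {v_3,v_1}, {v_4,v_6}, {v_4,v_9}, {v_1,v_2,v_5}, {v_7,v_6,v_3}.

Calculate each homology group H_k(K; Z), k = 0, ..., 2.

Take the total order v_0 < v_1 < v_2 < v_3 < v_4 < v_5 < v_6 < v_7 < v_8 < v_9 on the vertex set. Then K (dimension 2) consists of the simplices:

  0-simplices (10): [v_0], [v_1], [v_2], [v_3], [v_4], [v_5], [v_6], [v_7], [v_8], [v_9]
  1-simplices (14): [v_0,v_4], [v_1,v_2], [v_1,v_3], [v_1,v_5], [v_2,v_5], [v_2,v_8], [v_3,v_6], [v_3,v_7], [v_4,v_5], [v_4,v_6], [v_4,v_9], [v_5,v_8], [v_6,v_7], [v_8,v_9]
  2-simplices (3): [v_1,v_2,v_5], [v_2,v_5,v_8], [v_3,v_6,v_7]

giving chain groups C_0 ≅ Z^10, C_1 ≅ Z^14, C_2 ≅ Z^3.

∂_1: C_1 → C_0 sends each edge [p,q] (with p < q) to q − p. For instance
  ∂[v_2,v_5] = [v_5] − [v_2].
As a 10×14 matrix over Z this has rank 9, with invariant factors (1,1,1,1,1,1,1,1,1).

Boundary ∂_2: C_2 → C_1 acts by ∂[p,q,r] = [q,r] − [p,r] + [p,q]. For instance
  ∂[v_2,v_5,v_8] = [v_5,v_8] − [v_2,v_8] + [v_2,v_5],
  ∂[v_3,v_6,v_7] = [v_6,v_7] − [v_3,v_7] + [v_3,v_6].
This gives a 14×3 integer matrix of rank 3; reducing to Smith normal form yields diagonal entries (1,1,1).

Now H_k = ker ∂_k / im ∂_{k+1}, so:

  H_0: rank C_0 − rank ∂_1 = 10 − 9 = 1, and the invariant factors of ∂_1 are all 1, so H_0 ≅ Z.
  H_1: rank ker ∂_1 − rank ∂_2 = (14 − 9) − 3 = 2, and the invariant factors of ∂_2 are all 1, so H_1 ≅ Z^2.
  H_2: rank ker ∂_2 − rank ∂_3 = (3 − 3) − 0 = 0, and there is no ∂_3, so H_2 ≅ 0.

H_0 = Z,  H_1 = Z^2,  H_2 = 0.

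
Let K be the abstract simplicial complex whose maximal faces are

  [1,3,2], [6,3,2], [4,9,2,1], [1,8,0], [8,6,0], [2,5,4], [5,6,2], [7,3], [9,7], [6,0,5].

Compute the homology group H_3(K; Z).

H_3 ≅ 0.

K has 10 vertices, 21 edges, 11 triangles, 1 3-simplex.
rank ∂_3 = 1, rank ∂_4 = 0 ⇒ b_3 = 1 − 1 − 0 = 0. So H_3 = 0.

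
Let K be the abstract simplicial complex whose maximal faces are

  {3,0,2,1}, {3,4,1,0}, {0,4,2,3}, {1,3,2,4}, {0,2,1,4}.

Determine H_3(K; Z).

We work with the vertex ordering 0 < 1 < 2 < 3 < 4. The simplices of K, each written with vertices in increasing order, are:

  0-simplices (5): [0], [1], [2], [3], [4]
  1-simplices (10): [0,1], [0,2], [0,3], [0,4], [1,2], [1,3], [1,4], [2,3], [2,4], [3,4]
  2-simplices (10): [0,1,2], [0,1,3], [0,1,4], [0,2,3], [0,2,4], [0,3,4], [1,2,3], [1,2,4], [1,3,4], [2,3,4]
  3-simplices (5): [0,1,2,3], [0,1,2,4], [0,1,3,4], [0,2,3,4], [1,2,3,4]

so the chain groups are C_0 ≅ Z^5, C_1 ≅ Z^10, C_2 ≅ Z^10, C_3 ≅ Z^5.

∂_1: C_1 → C_0 maps an edge to its endpoints' difference, ∂[p,q] = q − p. For instance
  ∂[0,2] = [2] − [0].
As a 5×10 matrix over Z this has rank 4, with invariant factors (1,1,1,1).

∂_2: C_2 → C_1 sends each 2-simplex [p,q,r] to [q,r] − [p,r] + [p,q]. For instance
  ∂[0,1,2] = [1,2] − [0,2] + [0,1],
  ∂[0,2,3] = [2,3] − [0,3] + [0,2].
The 10×10 boundary matrix has rank 6 and Smith normal form diag(1,1,1,1,1,1).

The boundary map ∂_3: C_3 → C_2 sends each 3-simplex σ to the alternating sum Σ_i (−1)^i (σ with its i-th vertex removed). For instance
  ∂[0,1,3,4] = [1,3,4] − [0,3,4] + [0,1,4] − [0,1,3],
  ∂[1,2,3,4] = [2,3,4] − [1,3,4] + [1,2,4] − [1,2,3].
This gives a 10×5 integer matrix of rank 4; reducing to Smith normal form yields diagonal entries (1,1,1,1).

From H_k ≅ ker(∂_k) / im(∂_{k+1}) we obtain:

  H_3: rank ker ∂_3 − rank ∂_4 = (5 − 4) − 0 = 1, and there is no ∂_4, so H_3 = Z.

(K is a triangulation of the 3-sphere S^3.)

H_3 = Z.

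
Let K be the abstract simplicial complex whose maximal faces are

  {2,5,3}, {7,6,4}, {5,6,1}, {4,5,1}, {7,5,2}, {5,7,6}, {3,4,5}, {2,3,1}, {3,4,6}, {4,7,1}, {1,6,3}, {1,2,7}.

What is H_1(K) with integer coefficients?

H_1 ≅ Z_2.

Take the total order 1 < 2 < 3 < 4 < 5 < 6 < 7 on the vertex set. Then K (dimension 2) consists of the simplices:

  0-simplices (7): [1], [2], [3], [4], [5], [6], [7]
  1-simplices (18): [1,2], [1,3], [1,4], [1,5], [1,6], [1,7], [2,3], [2,5], [2,7], [3,4], [3,5], [3,6], [4,5], [4,6], [4,7], [5,6], [5,7], [6,7]
  2-simplices (12): [1,2,3], [1,2,7], [1,3,6], [1,4,5], [1,4,7], [1,5,6], [2,3,5], [2,5,7], [3,4,5], [3,4,6], [4,6,7], [5,6,7]

so the chain groups are C_0 ≅ Z^7, C_1 ≅ Z^18, C_2 ≅ Z^12.

The boundary map ∂_1: C_1 → C_0 maps an edge to its endpoints' difference, ∂[p,q] = q − p. For instance
  ∂[3,5] = [5] − [3].
The 7×18 boundary matrix has rank 6 and Smith normal form diag(1,1,1,1,1,1).

∂_2: C_2 → C_1 maps a triangle to the signed sum of its edges. For instance
  ∂[3,4,5] = [4,5] − [3,5] + [3,4],
  ∂[1,3,6] = [3,6] − [1,6] + [1,3].
This gives a 18×12 integer matrix of rank 12; reducing to Smith normal form yields diagonal entries (1,1,1,1,1,1,1,1,1,1,1,2).

From H_k ≅ ker(∂_k) / im(∂_{k+1}) we obtain:

  H_1: rank ker ∂_1 − rank ∂_2 = (18 − 6) − 12 = 0, and ∂_2 has invariant factor 2 > 1, so H_1 = Z_2.

(K is a triangulation of the real projective plane RP^2.)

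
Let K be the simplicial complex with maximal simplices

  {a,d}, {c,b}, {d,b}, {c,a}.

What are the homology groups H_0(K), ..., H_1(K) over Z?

Fix the vertex order a < b < c < d and write every simplex with vertices in increasing order. Then dim K = 1 and the simplices of K are:

  0-simplices (4): a, b, c, d
  1-simplices (4): ac, ad, bc, bd

giving chain groups C_0 ≅ Z^4, C_1 ≅ Z^4.

Boundary ∂_1: C_1 → C_0 sends each edge [p,q] (with p < q) to q − p.
The 4×4 boundary matrix has rank 3 and Smith normal form diag(1,1,1).

From H_k ≅ ker(∂_k) / im(∂_{k+1}) we obtain:

  H_0: rank C_0 − rank ∂_1 = 4 − 3 = 1, and the invariant factors of ∂_1 are all 1, so H_0 ≅ Z.
  H_1: rank ker ∂_1 − rank ∂_2 = (4 − 3) − 0 = 1, and there is no ∂_2, so H_1 ≅ Z.

H_0 = Z,  H_1 = Z.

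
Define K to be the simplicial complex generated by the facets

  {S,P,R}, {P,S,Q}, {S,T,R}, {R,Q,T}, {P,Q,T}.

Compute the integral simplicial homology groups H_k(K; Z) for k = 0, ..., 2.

K has 5 vertices, 10 edges, 5 triangles.
rank ∂_0 = 0, rank ∂_1 = 4 ⇒ b_0 = 5 − 0 − 4 = 1; all invariant factors of ∂_1 are 1 so no torsion. So H_0 ≅ Z.
rank ∂_1 = 4, rank ∂_2 = 5 ⇒ b_1 = 10 − 4 − 5 = 1; all invariant factors of ∂_2 are 1 so no torsion. So H_1 ≅ Z.
rank ∂_2 = 5, rank ∂_3 = 0 ⇒ b_2 = 5 − 5 − 0 = 0. So H_2 ≅ 0.

H_0 ≅ Z,  H_1 ≅ Z,  H_2 = 0.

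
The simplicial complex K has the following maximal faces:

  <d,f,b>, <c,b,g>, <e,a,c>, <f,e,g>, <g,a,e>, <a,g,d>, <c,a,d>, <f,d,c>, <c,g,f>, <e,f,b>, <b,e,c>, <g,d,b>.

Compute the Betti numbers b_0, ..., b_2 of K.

Take the total order a < b < c < d < e < f < g on the vertex set. Then K (dimension 2) consists of the simplices:

  0-simplices (7): a, b, c, d, e, f, g
  1-simplices (18): ac, ad, ae, ag, bc, bd, be, bf, bg, cd, ce, cf, cg, df, dg, ef, eg, fg
  2-simplices (12): acd, ace, adg, aeg, bce, bcg, bdf, bdg, bef, cdf, cfg, efg

so the chain groups are C_0 ≅ Z^7, C_1 ≅ Z^18, C_2 ≅ Z^12.

∂_1: C_1 → C_0 is given by ∂[p,q] = [q] − [p].
The resulting 7×18 matrix has rank 6, and its Smith normal form has invariant factors (1,1,1,1,1,1).

The boundary map ∂_2: C_2 → C_1 acts by ∂[p,q,r] = [q,r] − [p,r] + [p,q]. For instance
  ∂adg = dg − ag + ad,
  ∂cdf = df − cf + cd.
The 18×12 boundary matrix has rank 12 and Smith normal form diag(1,1,1,1,1,1,1,1,1,1,1,2).

Computing H_k = (kernel of ∂_k) / (image of ∂_{k+1}):

  H_0: rank C_0 − rank ∂_1 = 7 − 6 = 1, and the invariant factors of ∂_1 are all 1, so H_0 ≅ Z.
  H_1: rank ker ∂_1 − rank ∂_2 = (18 − 6) − 12 = 0, and ∂_2 has invariant factor 2 > 1, so H_1 ≅ Z/2Z.
  H_2: rank ker ∂_2 − rank ∂_3 = (12 − 12) − 0 = 0, and there is no ∂_3, so H_2 ≅ 0.

As a check, the Euler characteristic is 7 − 18 + 12 = 1, which agrees with 1 − 0 + 0 = 1.

Hence the Betti numbers are b_0 = 1, b_1 = 0, b_2 = 0.

b_0 = 1, b_1 = 0, b_2 = 0.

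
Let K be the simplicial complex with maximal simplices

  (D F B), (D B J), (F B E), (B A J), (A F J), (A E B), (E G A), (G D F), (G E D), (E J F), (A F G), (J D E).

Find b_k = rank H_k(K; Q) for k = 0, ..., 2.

b_0 = 1, b_1 = 0, b_2 = 0.

We work with the vertex ordering A < B < D < E < F < G < J. The simplices of K, each written with vertices in increasing order, are:

  0-simplices (7): A, B, D, E, F, G, J
  1-simplices (18): AB, AE, AF, AG, AJ, BD, BE, BF, BJ, DE, DF, DG, DJ, EF, EG, EJ, FG, FJ
  2-simplices (12): ABE, ABJ, AEG, AFG, AFJ, BDF, BDJ, BEF, DEG, DEJ, DFG, EFJ

so the chain groups are C_0 ≅ Z^7, C_1 ≅ Z^18, C_2 ≅ Z^12.

∂_1: C_1 → C_0 is given by ∂[p,q] = [q] − [p].
The 7×18 boundary matrix has rank 6 and Smith normal form diag(1,1,1,1,1,1).

The boundary map ∂_2: C_2 → C_1 sends each 2-simplex [p,q,r] to [q,r] − [p,r] + [p,q]. For instance
  ∂BEF = EF − BF + BE,
  ∂DEG = EG − DG + DE.
The resulting 18×12 matrix has rank 12, and its Smith normal form has invariant factors (1,1,1,1,1,1,1,1,1,1,1,2).

From H_k ≅ ker(∂_k) / im(∂_{k+1}) we obtain:

  H_0: rank C_0 − rank ∂_1 = 7 − 6 = 1, and the invariant factors of ∂_1 are all 1, so H_0 = Z.
  H_1: rank ker ∂_1 − rank ∂_2 = (18 − 6) − 12 = 0, and ∂_2 has invariant factor 2 > 1, so H_1 = Z_2.
  H_2: rank ker ∂_2 − rank ∂_3 = (12 − 12) − 0 = 0, and there is no ∂_3, so H_2 = 0.

Hence the Betti numbers are b_0 = 1, b_1 = 0, b_2 = 0.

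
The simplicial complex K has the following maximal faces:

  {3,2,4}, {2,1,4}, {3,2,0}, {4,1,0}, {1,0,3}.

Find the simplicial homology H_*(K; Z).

H_0 ≅ Z,  H_1 ≅ Z,  H_2 = 0.

We work with the vertex ordering 0 < 1 < 2 < 3 < 4. The simplices of K, each written with vertices in increasing order, are:

  0-simplices (5): [0], [1], [2], [3], [4]
  1-simplices (10): [0,1], [0,2], [0,3], [0,4], [1,2], [1,3], [1,4], [2,3], [2,4], [3,4]
  2-simplices (5): [0,1,3], [0,1,4], [0,2,3], [1,2,4], [2,3,4]

so the chain groups are C_0 ≅ Z^5, C_1 ≅ Z^10, C_2 ≅ Z^5.

Boundary ∂_1: C_1 → C_0 maps an edge to its endpoints' difference, ∂[p,q] = q − p.
The resulting 5×10 matrix has rank 4, and its Smith normal form has invariant factors (1,1,1,1).

The boundary map ∂_2: C_2 → C_1 sends each 2-simplex [p,q,r] to [q,r] − [p,r] + [p,q]. For instance
  ∂[1,2,4] = [2,4] − [1,4] + [1,2],
  ∂[0,2,3] = [2,3] − [0,3] + [0,2].
This gives a 10×5 integer matrix of rank 5; reducing to Smith normal form yields diagonal entries (1,1,1,1,1).

Reading off H_k = ker ∂_k / im ∂_{k+1}:

  H_0: rank C_0 − rank ∂_1 = 5 − 4 = 1, and the invariant factors of ∂_1 are all 1, so H_0 ≅ Z.
  H_1: rank ker ∂_1 − rank ∂_2 = (10 − 4) − 5 = 1, and the invariant factors of ∂_2 are all 1, so H_1 ≅ Z.
  H_2: rank ker ∂_2 − rank ∂_3 = (5 − 5) − 0 = 0, and there is no ∂_3, so H_2 ≅ 0.

(K is a triangulation of the Möbius band.)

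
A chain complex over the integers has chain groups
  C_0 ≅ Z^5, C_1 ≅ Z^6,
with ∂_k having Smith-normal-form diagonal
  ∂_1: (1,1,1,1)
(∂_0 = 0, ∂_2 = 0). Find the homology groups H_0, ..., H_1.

H_0: b_0 = 5 − 0 − 4 = 1; torsion from ∂_1 factors > 1: none. So H_0 = Z.
H_1: b_1 = 6 − 4 − 0 = 2; torsion from ∂_2 factors > 1: none. So H_1 = Z^2.

H_0 = Z,  H_1 = Z^2.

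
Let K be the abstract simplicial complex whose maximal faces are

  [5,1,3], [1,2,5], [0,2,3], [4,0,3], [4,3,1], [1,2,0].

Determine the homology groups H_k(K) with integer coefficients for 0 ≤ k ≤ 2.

K has 6 vertices, 12 edges, 6 triangles.
rank ∂_0 = 0, rank ∂_1 = 5 ⇒ b_0 = 6 − 0 − 5 = 1; all invariant factors of ∂_1 are 1 so no torsion. So H_0 ≅ Z.
rank ∂_1 = 5, rank ∂_2 = 6 ⇒ b_1 = 12 − 5 − 6 = 1; all invariant factors of ∂_2 are 1 so no torsion. So H_1 ≅ Z.
rank ∂_2 = 6, rank ∂_3 = 0 ⇒ b_2 = 6 − 6 − 0 = 0. So H_2 ≅ 0.

H_0 ≅ Z,  H_1 ≅ Z,  H_2 = 0.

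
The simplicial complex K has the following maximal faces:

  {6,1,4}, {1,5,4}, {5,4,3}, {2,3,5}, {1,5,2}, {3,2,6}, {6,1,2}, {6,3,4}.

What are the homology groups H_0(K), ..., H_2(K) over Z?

H_0 = Z,  H_1 = 0,  H_2 = Z.

We work with the vertex ordering 1 < 2 < 3 < 4 < 5 < 6. The simplices of K, each written with vertices in increasing order, are:

  0-simplices (6): [1], [2], [3], [4], [5], [6]
  1-simplices (12): [1,2], [1,4], [1,5], [1,6], [2,3], [2,5], [2,6], [3,4], [3,5], [3,6], [4,5], [4,6]
  2-simplices (8): [1,2,5], [1,2,6], [1,4,5], [1,4,6], [2,3,5], [2,3,6], [3,4,5], [3,4,6]

giving chain groups C_0 ≅ Z^6, C_1 ≅ Z^12, C_2 ≅ Z^8.

The boundary map ∂_1: C_1 → C_0 sends each edge [p,q] (with p < q) to q − p. For instance
  ∂[4,5] = [5] − [4].
The 6×12 boundary matrix has rank 5 and Smith normal form diag(1,1,1,1,1).

Boundary ∂_2: C_2 → C_1 maps a triangle to the signed sum of its edges. For instance
  ∂[1,2,6] = [2,6] − [1,6] + [1,2],
  ∂[1,2,5] = [2,5] − [1,5] + [1,2].
The resulting 12×8 matrix has rank 7, and its Smith normal form has invariant factors (1,1,1,1,1,1,1).

From H_k ≅ ker(∂_k) / im(∂_{k+1}) we obtain:

  H_0: rank C_0 − rank ∂_1 = 6 − 5 = 1, and the invariant factors of ∂_1 are all 1, so H_0 = Z.
  H_1: rank ker ∂_1 − rank ∂_2 = (12 − 5) − 7 = 0, and the invariant factors of ∂_2 are all 1, so H_1 = 0.
  H_2: rank ker ∂_2 − rank ∂_3 = (8 − 7) − 0 = 1, and there is no ∂_3, so H_2 = Z.

As a check, the Euler characteristic is 6 − 12 + 8 = 2, which agrees with 1 − 0 + 1 = 2.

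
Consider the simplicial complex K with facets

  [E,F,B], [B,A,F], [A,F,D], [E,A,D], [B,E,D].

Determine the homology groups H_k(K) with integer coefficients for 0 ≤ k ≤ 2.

H_0 = Z,  H_1 = Z,  H_2 = 0.

Fix the vertex order A < B < D < E < F and write every simplex with vertices in increasing order. Then dim K = 2 and the simplices of K are:

  0-simplices (5): A, B, D, E, F
  1-simplices (10): AB, AD, AE, AF, BD, BE, BF, DE, DF, EF
  2-simplices (5): ABF, ADE, ADF, BDE, BEF

Hence C_0 ≅ Z^5, C_1 ≅ Z^10, C_2 ≅ Z^5.

∂_1: C_1 → C_0 is given by ∂[p,q] = [q] − [p].
The resulting 5×10 matrix has rank 4, and its Smith normal form has invariant factors (1,1,1,1).

The boundary map ∂_2: C_2 → C_1 maps a triangle to the signed sum of its edges. For instance
  ∂ADE = DE − AE + AD,
  ∂BEF = EF − BF + BE.
As a 10×5 matrix over Z this has rank 5, with invariant factors (1,1,1,1,1).

Reading off H_k = ker ∂_k / im ∂_{k+1}:

  H_0: rank C_0 − rank ∂_1 = 5 − 4 = 1, and the invariant factors of ∂_1 are all 1, so H_0 = Z.
  H_1: rank ker ∂_1 − rank ∂_2 = (10 − 4) − 5 = 1, and the invariant factors of ∂_2 are all 1, so H_1 = Z.
  H_2: rank ker ∂_2 − rank ∂_3 = (5 − 5) − 0 = 0, and there is no ∂_3, so H_2 = 0.

As a check, the Euler characteristic is 5 − 10 + 5 = 0, which agrees with 1 − 1 + 0 = 0.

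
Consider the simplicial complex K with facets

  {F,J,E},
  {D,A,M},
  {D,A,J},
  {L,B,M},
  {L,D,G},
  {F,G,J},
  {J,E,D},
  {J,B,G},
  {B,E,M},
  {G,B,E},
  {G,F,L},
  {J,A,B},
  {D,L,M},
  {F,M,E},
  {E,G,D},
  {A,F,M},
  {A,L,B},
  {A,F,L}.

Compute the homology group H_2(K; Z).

H_2 ≅ 0.

Fix the vertex order A < B < D < E < F < G < J < L < M and write every simplex with vertices in increasing order. Then dim K = 2 and the simplices of K are:

  0-simplices (9): A, B, D, E, F, G, J, L, M
  1-simplices (27): AB, AD, AF, AJ, AL, AM, BE, BG, BJ, BL, BM, DE, DG, DJ, DL, DM, EF, EG, EJ, EM, FG, FJ, FL, FM, GJ, GL, LM
  2-simplices (18): ABJ, ABL, ADJ, ADM, AFL, AFM, BEG, BEM, BGJ, BLM, DEG, DEJ, DGL, DLM, EFJ, EFM, FGJ, FGL

so the chain groups are C_0 ≅ Z^9, C_1 ≅ Z^27, C_2 ≅ Z^18.

The boundary map ∂_1: C_1 → C_0 maps an edge to its endpoints' difference, ∂[p,q] = q − p. For instance
  ∂AJ = J − A.
The resulting 9×27 matrix has rank 8, and its Smith normal form has invariant factors (1,1,1,1,1,1,1,1).

∂_2: C_2 → C_1 acts by ∂[p,q,r] = [q,r] − [p,r] + [p,q]. For instance
  ∂AFM = FM − AM + AF,
  ∂BLM = LM − BM + BL.
This gives a 27×18 integer matrix of rank 18; reducing to Smith normal form yields diagonal entries (1,1,1,1,1,1,1,1,1,1,1,1,1,1,1,1,1,2).

Now H_k = ker ∂_k / im ∂_{k+1}, so:

  H_2: rank ker ∂_2 − rank ∂_3 = (18 − 18) − 0 = 0, and there is no ∂_3, so H_2 ≅ 0.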